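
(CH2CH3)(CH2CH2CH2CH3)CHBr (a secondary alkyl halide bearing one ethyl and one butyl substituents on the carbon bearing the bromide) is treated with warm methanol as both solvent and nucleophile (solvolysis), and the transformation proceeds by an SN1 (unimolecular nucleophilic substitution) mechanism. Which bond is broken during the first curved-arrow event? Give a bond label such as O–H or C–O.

Step 1: Rate-determining heterolysis of the C–Br bond gives Br⁻ and a secondary carbocation.
The bond broken in this step is the C–Br bond.

C–Br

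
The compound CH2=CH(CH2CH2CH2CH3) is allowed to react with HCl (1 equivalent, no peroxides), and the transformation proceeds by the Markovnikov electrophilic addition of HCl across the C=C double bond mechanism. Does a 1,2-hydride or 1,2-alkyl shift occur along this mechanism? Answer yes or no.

The first-formed carbocation is secondary.
No single 1,2-shift to an adjacent carbon would produce a more-substituted cation than the one already present, so no rearrangement occurs.

no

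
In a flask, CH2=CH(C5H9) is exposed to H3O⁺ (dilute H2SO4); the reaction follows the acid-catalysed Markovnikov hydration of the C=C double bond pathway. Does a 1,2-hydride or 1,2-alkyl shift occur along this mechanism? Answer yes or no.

yes

The first-formed carbocation is secondary.
The adjacent cyclopentyl carbon already bears 2 other carbon substituents and has a hydrogen to migrate; after a 1,2-hydride shift from that carbon the positive charge sits on a tertiary centre.
Tertiary is more stable than secondary, so the shift occurs.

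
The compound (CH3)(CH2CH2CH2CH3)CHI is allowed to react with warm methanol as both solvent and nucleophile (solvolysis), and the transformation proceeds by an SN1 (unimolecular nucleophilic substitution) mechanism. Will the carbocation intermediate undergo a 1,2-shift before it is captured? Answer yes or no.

The first-formed carbocation is secondary.
No single 1,2-shift to an adjacent carbon would produce a more-substituted cation than the one already present, so no rearrangement occurs.

no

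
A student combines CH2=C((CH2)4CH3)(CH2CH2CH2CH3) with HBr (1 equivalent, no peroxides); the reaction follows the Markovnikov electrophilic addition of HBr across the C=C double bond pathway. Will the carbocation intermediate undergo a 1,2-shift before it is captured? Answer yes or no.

no

The first-formed carbocation is tertiary.
No single 1,2-shift to an adjacent carbon would produce a more-substituted cation than the one already present, so no rearrangement occurs.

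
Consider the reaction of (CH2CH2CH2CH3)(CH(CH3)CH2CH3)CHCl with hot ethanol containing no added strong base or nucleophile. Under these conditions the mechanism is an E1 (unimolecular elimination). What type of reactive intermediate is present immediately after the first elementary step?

Step 1: Unassisted departure of Cl⁻ (taking the C–Cl bonding pair) generates a secondary carbocation.
After step 1 the species present is a secondary carbocation.

secondary carbocation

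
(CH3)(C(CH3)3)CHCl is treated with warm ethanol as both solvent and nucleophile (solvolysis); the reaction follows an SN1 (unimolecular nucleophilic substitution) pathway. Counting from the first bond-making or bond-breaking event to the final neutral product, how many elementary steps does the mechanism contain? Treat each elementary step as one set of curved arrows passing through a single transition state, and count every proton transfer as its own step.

4

Step 1: Rate-determining heterolysis of the C–Cl bond gives Cl⁻ and a secondary carbocation.
Step 2: A 1,2-methyl shift from the adjacent tert-butyl carbon moves the positive charge from the secondary centre to an adjacent carbon, generating a more stable tertiary carbocation.
Step 3: Nucleophilic capture: the oxygen of CH3CH2OH bonds to the cationic carbon, producing an oxonium-ion intermediate.
Step 4: A second solvent molecule removes the proton on oxygen, giving the neutral ether product.
Total: 4 elementary steps.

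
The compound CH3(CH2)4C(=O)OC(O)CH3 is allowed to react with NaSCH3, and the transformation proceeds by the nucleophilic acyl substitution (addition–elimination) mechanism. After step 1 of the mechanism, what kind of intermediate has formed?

Step 1: Nucleophilic addition of CH3S⁻ to the acyl carbon breaks the π(C=O) bond and yields a tetrahedral, anionic intermediate.
After step 1 the species present is a tetrahedral intermediate.

tetrahedral intermediate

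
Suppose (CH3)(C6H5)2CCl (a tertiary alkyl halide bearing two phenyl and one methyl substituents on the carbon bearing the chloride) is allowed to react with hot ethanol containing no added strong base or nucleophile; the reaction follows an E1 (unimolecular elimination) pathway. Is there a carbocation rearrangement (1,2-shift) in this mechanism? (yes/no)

no

The first-formed carbocation is tertiary.
No single 1,2-shift to an adjacent carbon would produce a more-substituted cation than the one already present, so no rearrangement occurs.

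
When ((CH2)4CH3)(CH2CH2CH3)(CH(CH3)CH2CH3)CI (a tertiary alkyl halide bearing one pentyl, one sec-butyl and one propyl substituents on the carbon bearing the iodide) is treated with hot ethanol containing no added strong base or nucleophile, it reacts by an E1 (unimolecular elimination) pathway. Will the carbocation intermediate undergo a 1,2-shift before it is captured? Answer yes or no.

The first-formed carbocation is tertiary.
No single 1,2-shift to an adjacent carbon would produce a more-substituted cation than the one already present, so no rearrangement occurs.

no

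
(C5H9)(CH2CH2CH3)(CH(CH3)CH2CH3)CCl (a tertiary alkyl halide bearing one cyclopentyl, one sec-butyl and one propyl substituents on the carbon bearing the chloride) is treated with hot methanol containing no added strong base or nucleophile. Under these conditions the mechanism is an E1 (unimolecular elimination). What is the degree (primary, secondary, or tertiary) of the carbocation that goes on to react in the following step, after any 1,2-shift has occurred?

Step 1: Rate-determining heterolysis of the C–Cl bond gives Cl⁻ and a tertiary carbocation.
No single 1,2-shift to an adjacent carbon would give a more-substituted cation, so no rearrangement occurs.

tertiary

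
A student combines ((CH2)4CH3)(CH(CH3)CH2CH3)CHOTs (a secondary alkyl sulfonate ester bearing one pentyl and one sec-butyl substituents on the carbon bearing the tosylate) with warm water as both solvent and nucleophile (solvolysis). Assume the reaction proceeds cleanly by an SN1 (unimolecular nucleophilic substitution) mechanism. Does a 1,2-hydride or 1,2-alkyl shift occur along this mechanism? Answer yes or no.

The first-formed carbocation is secondary.
The adjacent sec-butyl carbon already bears 2 other carbon substituents and has a hydrogen to migrate; after a 1,2-hydride shift from that carbon the positive charge sits on a tertiary centre.
Tertiary is more stable than secondary, so the shift occurs.

yes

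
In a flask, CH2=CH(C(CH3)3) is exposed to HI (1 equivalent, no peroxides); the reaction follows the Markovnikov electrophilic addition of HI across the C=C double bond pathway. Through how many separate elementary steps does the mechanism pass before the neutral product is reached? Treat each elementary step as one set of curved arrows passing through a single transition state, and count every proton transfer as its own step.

3

Step 1: Protonation of the alkene by HI: the π bond acts as the nucleophile and picks up H⁺, giving the more stable (Markovnikov) secondary carbocation. The H–I bond breaks heterolytically, releasing I⁻.
Step 2: A 1,2-methyl shift from the adjacent tert-butyl carbon moves the positive charge from the secondary centre to an adjacent carbon, generating a more stable tertiary carbocation.
Step 3: The I⁻ anion donates a lone pair to the carbocation, forming the new C–I σ-bond and giving the neutral alkyl halide.
Total: 3 elementary steps.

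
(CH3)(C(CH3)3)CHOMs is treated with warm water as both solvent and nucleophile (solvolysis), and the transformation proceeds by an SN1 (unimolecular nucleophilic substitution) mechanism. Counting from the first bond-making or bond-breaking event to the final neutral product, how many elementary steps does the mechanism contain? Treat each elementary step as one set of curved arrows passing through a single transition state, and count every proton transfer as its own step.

Step 1: Unassisted departure of MsO⁻ (taking the C–O bonding pair) generates a secondary carbocation.
Step 2: A methyl group with its bonding pair migrates from the adjacent tert-butyl carbon to the cationic centre — a 1,2-methyl shift — upgrading the secondary cation to a tertiary one.
Step 3: A lone pair on the oxygen of H2O attacks the carbocation, forming a new C–O σ-bond and an oxonium ion.
Step 4: A second solvent molecule removes the proton on oxygen, giving the neutral alcohol product.
Total: 4 elementary steps.

4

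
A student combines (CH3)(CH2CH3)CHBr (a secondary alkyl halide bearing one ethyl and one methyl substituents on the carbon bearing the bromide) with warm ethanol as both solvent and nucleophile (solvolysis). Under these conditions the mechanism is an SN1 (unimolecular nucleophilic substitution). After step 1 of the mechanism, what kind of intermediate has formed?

Step 1: Rate-determining heterolysis of the C–Br bond gives Br⁻ and a secondary carbocation.
After step 1 the species present is a secondary carbocation.

secondary carbocation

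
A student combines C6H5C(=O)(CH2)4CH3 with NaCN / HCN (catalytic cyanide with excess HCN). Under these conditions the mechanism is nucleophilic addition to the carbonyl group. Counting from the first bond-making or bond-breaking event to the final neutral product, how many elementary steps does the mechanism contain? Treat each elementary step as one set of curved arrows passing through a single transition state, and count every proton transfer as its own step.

Step 1: A lone pair / filled orbital on CN⁻ attacks the electrophilic carbonyl carbon; the π(C=O) electrons shift onto oxygen, producing a tetrahedral alkoxide intermediate.
Step 2: Proton transfer from HCN to the alkoxide furnishes a cyanohydrin (and releases another CN⁻ to continue the reaction).
Total: 2 elementary steps.

2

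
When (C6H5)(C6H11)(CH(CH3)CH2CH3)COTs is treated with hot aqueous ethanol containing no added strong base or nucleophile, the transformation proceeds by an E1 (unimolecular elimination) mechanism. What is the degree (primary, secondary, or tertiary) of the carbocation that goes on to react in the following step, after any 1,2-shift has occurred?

Step 1: The C–O bond breaks with both electrons going to the tosylate; TsO⁻ leaves and a tertiary carbocation remains.
No single 1,2-shift to an adjacent carbon would give a more-substituted cation, so no rearrangement occurs.

tertiary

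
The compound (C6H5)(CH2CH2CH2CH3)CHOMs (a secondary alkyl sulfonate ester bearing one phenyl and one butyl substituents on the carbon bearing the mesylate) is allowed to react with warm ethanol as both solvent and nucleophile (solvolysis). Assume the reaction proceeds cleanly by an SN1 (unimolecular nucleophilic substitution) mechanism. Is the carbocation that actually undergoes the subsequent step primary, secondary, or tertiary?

secondary

Step 1: The C–O bond breaks with both electrons going to the mesylate; MsO⁻ leaves and a secondary carbocation remains.
No single 1,2-shift to an adjacent carbon would give a more-substituted cation, so no rearrangement occurs.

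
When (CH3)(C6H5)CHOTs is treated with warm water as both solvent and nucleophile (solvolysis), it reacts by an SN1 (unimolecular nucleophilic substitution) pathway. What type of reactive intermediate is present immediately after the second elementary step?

oxonium ion

Step 1: The C–O bond breaks with both electrons going to the tosylate; TsO⁻ leaves and a secondary carbocation remains.
Step 2: H2O donates an oxygen lone pair into the empty p orbital of the cation, giving a protonated alcohol (an oxonium ion).
After step 2 the species present is an oxonium ion.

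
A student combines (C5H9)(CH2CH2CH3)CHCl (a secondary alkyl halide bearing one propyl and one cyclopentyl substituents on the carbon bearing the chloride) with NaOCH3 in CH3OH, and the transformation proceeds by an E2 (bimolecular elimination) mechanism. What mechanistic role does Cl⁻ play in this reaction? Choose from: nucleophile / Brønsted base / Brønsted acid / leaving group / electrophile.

leaving group

Step 1: Concerted anti-periplanar elimination: CH3O⁻ abstracts a β-H while Cl⁻ leaves, and the C–H electrons become the new C=C π bond — all in a single transition state.
Cl⁻ departs with both electrons of the breaking σ-bond — that is the definition of a leaving group.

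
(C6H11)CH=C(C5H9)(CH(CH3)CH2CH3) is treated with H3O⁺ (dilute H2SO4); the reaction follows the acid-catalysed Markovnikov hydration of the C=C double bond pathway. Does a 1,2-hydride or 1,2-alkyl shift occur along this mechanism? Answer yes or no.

no

The first-formed carbocation is tertiary.
No single 1,2-shift to an adjacent carbon would produce a more-substituted cation than the one already present, so no rearrangement occurs.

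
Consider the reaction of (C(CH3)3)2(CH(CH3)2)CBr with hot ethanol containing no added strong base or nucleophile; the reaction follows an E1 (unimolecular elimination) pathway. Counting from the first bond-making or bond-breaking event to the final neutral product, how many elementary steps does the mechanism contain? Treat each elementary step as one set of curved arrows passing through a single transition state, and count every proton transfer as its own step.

2

Step 1: Ionisation: the C–Br σ-bond cleaves heterolytically; both bonding electrons depart with Br⁻, leaving a tertiary carbocation at the α-carbon.
(No 1,2-shift: no single shift to an adjacent carbon would give a more stable cation.)
Step 2: An ethanol molecule (solvent) deprotonates a β-carbon; as the C–H bond breaks, those electrons form the new alkene π bond.
Total: 2 elementary steps.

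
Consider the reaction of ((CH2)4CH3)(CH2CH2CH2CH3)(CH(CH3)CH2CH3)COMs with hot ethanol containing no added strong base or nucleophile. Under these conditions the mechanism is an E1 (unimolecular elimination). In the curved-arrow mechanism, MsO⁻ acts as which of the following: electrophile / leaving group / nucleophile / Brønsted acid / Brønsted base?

leaving group

Step 1: The C–O bond breaks with both electrons going to the mesylate; MsO⁻ leaves and a tertiary carbocation remains.
MsO⁻ departs with both electrons of the breaking σ-bond — that is the definition of a leaving group.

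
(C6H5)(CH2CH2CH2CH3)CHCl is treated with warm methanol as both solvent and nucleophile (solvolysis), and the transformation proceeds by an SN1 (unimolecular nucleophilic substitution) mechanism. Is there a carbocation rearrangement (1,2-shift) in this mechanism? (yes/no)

no

The first-formed carbocation is secondary.
No single 1,2-shift to an adjacent carbon would produce a more-substituted cation than the one already present, so no rearrangement occurs.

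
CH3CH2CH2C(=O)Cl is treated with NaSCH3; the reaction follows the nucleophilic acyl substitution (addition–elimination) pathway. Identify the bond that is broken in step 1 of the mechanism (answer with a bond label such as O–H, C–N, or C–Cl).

Step 1: A lone pair on the S of CH3S⁻ attacks the electrophilic acyl carbon; the π(C=O) electrons move onto oxygen, giving a tetrahedral intermediate.
The bond broken in this step is the π(C=O) bond.

π(C=O)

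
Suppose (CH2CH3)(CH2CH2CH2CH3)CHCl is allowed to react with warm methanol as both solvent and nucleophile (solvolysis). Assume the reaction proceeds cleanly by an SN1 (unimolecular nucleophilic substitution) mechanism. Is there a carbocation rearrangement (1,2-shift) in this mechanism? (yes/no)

no

The first-formed carbocation is secondary.
No single 1,2-shift to an adjacent carbon would produce a more-substituted cation than the one already present, so no rearrangement occurs.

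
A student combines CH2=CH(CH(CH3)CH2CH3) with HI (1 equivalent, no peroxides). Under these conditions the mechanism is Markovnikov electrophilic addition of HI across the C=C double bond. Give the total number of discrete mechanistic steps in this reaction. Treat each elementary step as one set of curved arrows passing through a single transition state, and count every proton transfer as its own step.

Step 1: Electrophilic addition begins with the π(C=C) electrons forming a bond to the proton of HI. Following Markovnikov's rule, the resulting cation is secondary. The H–I bond breaks heterolytically, releasing I⁻.
Step 2: A 1,2-hydride shift from the adjacent sec-butyl carbon moves the positive charge from the secondary centre to an adjacent carbon, generating a more stable tertiary carbocation.
Step 3: I⁻ captures the cation: a lone pair on I⁻ fills the empty p orbital, producing the alkyl halide product.
Total: 3 elementary steps.

3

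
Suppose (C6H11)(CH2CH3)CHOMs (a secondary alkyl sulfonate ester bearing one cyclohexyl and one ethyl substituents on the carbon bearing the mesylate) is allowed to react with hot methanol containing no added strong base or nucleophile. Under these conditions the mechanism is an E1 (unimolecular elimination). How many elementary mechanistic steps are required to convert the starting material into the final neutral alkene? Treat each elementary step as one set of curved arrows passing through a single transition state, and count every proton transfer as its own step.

3

Step 1: Ionisation: the C–O σ-bond cleaves heterolytically; both bonding electrons depart with MsO⁻, leaving a secondary carbocation at the α-carbon.
Step 2: A hydride (H with its bonding pair) migrates from the adjacent cyclohexyl carbon to the cationic centre — a 1,2-hydride shift — upgrading the secondary cation to a tertiary one.
Step 3: Loss of a β-proton to a methanol molecule of the solvent: the C–H bonding pair collapses toward the cationic carbon to form the C=C π bond, yielding the alkene.
Total: 3 elementary steps.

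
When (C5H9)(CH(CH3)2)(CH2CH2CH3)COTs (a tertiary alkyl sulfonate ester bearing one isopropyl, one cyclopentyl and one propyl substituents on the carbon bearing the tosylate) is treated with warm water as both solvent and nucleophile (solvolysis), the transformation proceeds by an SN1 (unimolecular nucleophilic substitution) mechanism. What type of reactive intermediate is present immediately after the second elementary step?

Step 1: Rate-determining heterolysis of the C–O bond gives TsO⁻ and a tertiary carbocation.
Step 2: H2O donates an oxygen lone pair into the empty p orbital of the cation, giving a protonated alcohol (an oxonium ion).
After step 2 the species present is an oxonium ion.

oxonium ion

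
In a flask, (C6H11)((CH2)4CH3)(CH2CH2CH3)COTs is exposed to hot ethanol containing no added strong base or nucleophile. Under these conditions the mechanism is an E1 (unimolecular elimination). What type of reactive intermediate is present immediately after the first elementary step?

Step 1: The C–O bond breaks with both electrons going to the tosylate; TsO⁻ leaves and a tertiary carbocation remains.
After step 1 the species present is a tertiary carbocation.

tertiary carbocation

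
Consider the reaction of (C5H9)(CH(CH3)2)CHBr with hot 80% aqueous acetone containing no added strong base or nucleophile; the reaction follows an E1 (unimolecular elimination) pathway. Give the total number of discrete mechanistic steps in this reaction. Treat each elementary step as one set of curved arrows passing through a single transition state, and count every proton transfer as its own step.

Step 1: The C–Br bond breaks with both electrons going to the bromide; Br⁻ leaves and a secondary carbocation remains.
Step 2: Carbocation rearrangement: a 1,2-hydride shift from the adjacent cyclopentyl carbon converts the initially-formed secondary cation into the more stable tertiary cation.
Step 3: Loss of a β-proton to a water molecule of the solvent: the C–H bonding pair collapses toward the cationic carbon to form the C=C π bond, yielding the alkene.
Total: 3 elementary steps.

3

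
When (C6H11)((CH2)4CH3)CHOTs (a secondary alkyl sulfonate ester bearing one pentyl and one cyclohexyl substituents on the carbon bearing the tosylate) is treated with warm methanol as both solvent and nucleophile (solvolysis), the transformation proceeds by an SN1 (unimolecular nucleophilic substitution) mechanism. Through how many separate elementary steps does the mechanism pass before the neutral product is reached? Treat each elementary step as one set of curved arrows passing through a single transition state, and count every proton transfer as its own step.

4

Step 1: The C–O bond breaks with both electrons going to the tosylate; TsO⁻ leaves and a secondary carbocation remains.
Step 2: Carbocation rearrangement: a 1,2-hydride shift from the adjacent cyclohexyl carbon converts the initially-formed secondary cation into the more stable tertiary cation.
Step 3: A lone pair on the oxygen of CH3OH attacks the carbocation, forming a new C–O σ-bond and an oxonium ion.
Step 4: Deprotonation of the oxonium oxygen by solvent methanol yields the neutral ether.
Total: 4 elementary steps.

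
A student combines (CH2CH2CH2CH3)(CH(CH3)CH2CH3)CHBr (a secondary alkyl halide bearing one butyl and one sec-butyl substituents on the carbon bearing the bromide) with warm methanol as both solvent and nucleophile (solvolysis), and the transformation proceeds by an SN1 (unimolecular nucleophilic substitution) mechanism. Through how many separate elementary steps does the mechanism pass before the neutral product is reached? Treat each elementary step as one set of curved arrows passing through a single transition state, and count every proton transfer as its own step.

4

Step 1: Ionisation: the C–Br σ-bond cleaves heterolytically; both bonding electrons depart with Br⁻, leaving a secondary carbocation at the α-carbon.
Step 2: Carbocation rearrangement: a 1,2-hydride shift from the adjacent sec-butyl carbon converts the initially-formed secondary cation into the more stable tertiary cation.
Step 3: CH3OH donates an oxygen lone pair into the empty p orbital of the cation, giving a protonated ether (an oxonium ion).
Step 4: Deprotonation of the oxonium oxygen by solvent methanol yields the neutral ether.
Total: 4 elementary steps.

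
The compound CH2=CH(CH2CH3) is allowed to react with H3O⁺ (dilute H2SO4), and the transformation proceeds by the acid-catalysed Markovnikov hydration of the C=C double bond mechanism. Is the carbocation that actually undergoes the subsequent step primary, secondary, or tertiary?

secondary

Step 1: The π electrons of the C=C bond attack a proton of H3O⁺; Markovnikov addition places the new C–H on the less-substituted alkene carbon, so the positive charge ends up on the more-substituted carbon — a secondary carbocation. H2O is released.
No single 1,2-shift to an adjacent carbon would give a more-substituted cation, so no rearrangement occurs.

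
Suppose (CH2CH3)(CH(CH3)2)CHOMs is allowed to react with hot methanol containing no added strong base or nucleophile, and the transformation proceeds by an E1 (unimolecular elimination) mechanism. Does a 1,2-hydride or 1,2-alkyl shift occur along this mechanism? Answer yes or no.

The first-formed carbocation is secondary.
The adjacent isopropyl carbon already bears 2 other carbon substituents and has a hydrogen to migrate; after a 1,2-hydride shift from that carbon the positive charge sits on a tertiary centre.
Tertiary is more stable than secondary, so the shift occurs.

yes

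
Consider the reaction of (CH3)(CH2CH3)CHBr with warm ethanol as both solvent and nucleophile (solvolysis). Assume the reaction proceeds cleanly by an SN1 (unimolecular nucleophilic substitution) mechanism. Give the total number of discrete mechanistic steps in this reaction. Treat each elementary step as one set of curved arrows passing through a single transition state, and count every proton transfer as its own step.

3

Step 1: Unassisted departure of Br⁻ (taking the C–Br bonding pair) generates a secondary carbocation.
(No 1,2-shift: no single shift to an adjacent carbon would give a more stable cation.)
Step 2: A lone pair on the oxygen of CH3CH2OH attacks the carbocation, forming a new C–O σ-bond and an oxonium ion.
Step 3: Proton transfer from the O–H of the oxonium ion to a solvent molecule delivers the neutral ether.
Total: 3 elementary steps.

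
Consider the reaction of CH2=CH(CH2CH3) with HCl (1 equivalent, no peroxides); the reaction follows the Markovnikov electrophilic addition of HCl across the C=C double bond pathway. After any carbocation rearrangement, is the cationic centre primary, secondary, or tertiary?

Step 1: Protonation of the alkene by HCl: the π bond acts as the nucleophile and picks up H⁺, giving the more stable (Markovnikov) secondary carbocation. The H–Cl bond breaks heterolytically, releasing Cl⁻.
No single 1,2-shift to an adjacent carbon would give a more-substituted cation, so no rearrangement occurs.

secondary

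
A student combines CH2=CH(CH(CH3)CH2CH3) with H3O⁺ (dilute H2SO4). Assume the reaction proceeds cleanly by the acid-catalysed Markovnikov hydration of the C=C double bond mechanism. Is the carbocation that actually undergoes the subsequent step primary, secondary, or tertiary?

Step 1: Electrophilic addition begins with the π(C=C) electrons forming a bond to the proton of H3O⁺. Following Markovnikov's rule, the resulting cation is secondary. H2O is released.
Step 2: A 1,2-hydride shift from the adjacent sec-butyl carbon moves the positive charge from the secondary centre to an adjacent carbon, generating a more stable tertiary carbocation.
The cation rearranges from secondary to tertiary via a 1,2-hydride shift from the adjacent sec-butyl carbon; the tertiary cation is what reacts next.

tertiary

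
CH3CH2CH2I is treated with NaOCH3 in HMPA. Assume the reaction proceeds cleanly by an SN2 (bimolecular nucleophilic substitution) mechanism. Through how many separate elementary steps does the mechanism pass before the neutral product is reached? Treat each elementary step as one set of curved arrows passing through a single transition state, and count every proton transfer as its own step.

Step 1: Backside attack by CH3O⁻ on the carbon bearing the iodide: the new C–O bond forms as the C–I bond breaks, with Walden inversion at carbon.
Total: 1 elementary step.

1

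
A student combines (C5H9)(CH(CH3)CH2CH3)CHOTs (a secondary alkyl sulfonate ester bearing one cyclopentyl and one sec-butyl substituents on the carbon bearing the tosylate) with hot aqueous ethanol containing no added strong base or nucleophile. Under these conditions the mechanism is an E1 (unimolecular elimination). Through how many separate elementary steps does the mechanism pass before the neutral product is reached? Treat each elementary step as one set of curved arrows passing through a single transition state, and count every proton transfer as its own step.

3

Step 1: The C–O bond breaks with both electrons going to the tosylate; TsO⁻ leaves and a secondary carbocation remains.
Step 2: A 1,2-hydride shift from the adjacent cyclopentyl carbon moves the positive charge from the secondary centre to an adjacent carbon, generating a more stable tertiary carbocation.
Step 3: A weak base (a water (or ethanol) molecule from the solvent) removes a proton from a carbon adjacent to the cationic centre; the electrons of that C–H bond become the new π(C=C) bond, giving the alkene.
Total: 3 elementary steps.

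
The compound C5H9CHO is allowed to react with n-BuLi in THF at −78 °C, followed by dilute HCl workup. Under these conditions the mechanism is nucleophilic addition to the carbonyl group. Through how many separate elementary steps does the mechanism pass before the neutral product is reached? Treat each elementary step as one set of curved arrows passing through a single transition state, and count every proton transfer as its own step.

2

Step 1: the carbanion-like carbon of n-BuLi attacks the sp² carbonyl carbon; the C=O π bond breaks and the electrons end up as a lone pair on the alkoxide oxygen of the tetrahedral intermediate.
Step 2: Protonation of the alkoxide by dilute HCl workup furnishes an alcohol.
Total: 2 elementary steps.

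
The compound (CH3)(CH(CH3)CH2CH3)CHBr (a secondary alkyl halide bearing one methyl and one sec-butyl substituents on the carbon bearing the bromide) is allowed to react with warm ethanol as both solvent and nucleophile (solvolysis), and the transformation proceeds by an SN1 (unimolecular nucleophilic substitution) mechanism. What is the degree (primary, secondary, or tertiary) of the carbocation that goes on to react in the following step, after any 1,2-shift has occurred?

tertiary

Step 1: The C–Br bond breaks with both electrons going to the bromide; Br⁻ leaves and a secondary carbocation remains.
Step 2: A hydride (H with its bonding pair) migrates from the adjacent sec-butyl carbon to the cationic centre — a 1,2-hydride shift — upgrading the secondary cation to a tertiary one.
The cation rearranges from secondary to tertiary via a 1,2-hydride shift from the adjacent sec-butyl carbon; the tertiary cation is what reacts next.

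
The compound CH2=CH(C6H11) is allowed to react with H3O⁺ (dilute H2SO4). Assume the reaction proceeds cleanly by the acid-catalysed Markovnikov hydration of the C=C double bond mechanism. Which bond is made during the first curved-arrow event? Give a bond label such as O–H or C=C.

Step 1: Protonation of the alkene by H3O⁺: the π bond acts as the nucleophile and picks up H⁺, giving the more stable (Markovnikov) secondary carbocation. H2O is released.
The bond formed in this step is the C–H bond.

C–H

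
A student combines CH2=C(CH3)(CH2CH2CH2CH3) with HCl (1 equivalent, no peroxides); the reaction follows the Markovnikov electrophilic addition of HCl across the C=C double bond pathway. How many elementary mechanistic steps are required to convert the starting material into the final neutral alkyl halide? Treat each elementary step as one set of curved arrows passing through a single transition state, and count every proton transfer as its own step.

Step 1: Electrophilic addition begins with the π(C=C) electrons forming a bond to the proton of HCl. Following Markovnikov's rule, the resulting cation is tertiary. The H–Cl bond breaks heterolytically, releasing Cl⁻.
(No 1,2-shift: no single shift to an adjacent carbon would give a more stable cation.)
Step 2: Nucleophilic attack by Cl⁻ on the carbocation completes the addition, giving R–Cl.
Total: 2 elementary steps.

2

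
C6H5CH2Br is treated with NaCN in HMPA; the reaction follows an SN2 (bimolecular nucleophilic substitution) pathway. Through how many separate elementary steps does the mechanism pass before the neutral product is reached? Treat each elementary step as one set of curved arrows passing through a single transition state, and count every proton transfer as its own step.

Step 1: Backside attack by CN⁻ on the carbon bearing the bromide: the new C–C bond forms as the C–Br bond breaks, with Walden inversion at carbon.
Total: 1 elementary step.

1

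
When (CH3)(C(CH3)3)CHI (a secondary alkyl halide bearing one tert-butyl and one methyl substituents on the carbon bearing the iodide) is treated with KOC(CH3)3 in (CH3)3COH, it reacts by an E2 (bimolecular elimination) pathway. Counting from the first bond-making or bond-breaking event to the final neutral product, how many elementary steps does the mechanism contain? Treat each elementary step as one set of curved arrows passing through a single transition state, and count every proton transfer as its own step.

Step 1: The strong base (CH3)3CO⁻ removes a β-hydrogen; in the same concerted event the electrons of the breaking C–H bond form the new π(C=C) bond and the C–I σ-bond breaks, expelling I⁻. Anti-periplanar geometry; one transition state.
Total: 1 elementary step.

1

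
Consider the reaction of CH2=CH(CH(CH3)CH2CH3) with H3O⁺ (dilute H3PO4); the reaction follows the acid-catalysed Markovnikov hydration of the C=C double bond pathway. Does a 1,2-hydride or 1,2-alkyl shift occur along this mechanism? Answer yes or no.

The first-formed carbocation is secondary.
The adjacent sec-butyl carbon already bears 2 other carbon substituents and has a hydrogen to migrate; after a 1,2-hydride shift from that carbon the positive charge sits on a tertiary centre.
Tertiary is more stable than secondary, so the shift occurs.

yes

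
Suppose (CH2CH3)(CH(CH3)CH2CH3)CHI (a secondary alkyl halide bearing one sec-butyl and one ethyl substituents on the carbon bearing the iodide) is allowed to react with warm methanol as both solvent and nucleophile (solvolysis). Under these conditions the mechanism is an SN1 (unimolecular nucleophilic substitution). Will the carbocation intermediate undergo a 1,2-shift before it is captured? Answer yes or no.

yes

The first-formed carbocation is secondary.
The adjacent sec-butyl carbon already bears 2 other carbon substituents and has a hydrogen to migrate; after a 1,2-hydride shift from that carbon the positive charge sits on a tertiary centre.
Tertiary is more stable than secondary, so the shift occurs.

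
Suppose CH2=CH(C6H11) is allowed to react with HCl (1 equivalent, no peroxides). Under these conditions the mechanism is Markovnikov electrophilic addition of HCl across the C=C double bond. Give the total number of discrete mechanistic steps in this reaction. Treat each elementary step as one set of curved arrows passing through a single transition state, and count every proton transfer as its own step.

3

Step 1: Electrophilic addition begins with the π(C=C) electrons forming a bond to the proton of HCl. Following Markovnikov's rule, the resulting cation is secondary. The H–Cl bond breaks heterolytically, releasing Cl⁻.
Step 2: Carbocation rearrangement: a 1,2-hydride shift from the adjacent cyclohexyl carbon converts the initially-formed secondary cation into the more stable tertiary cation.
Step 3: Nucleophilic attack by Cl⁻ on the carbocation completes the addition, giving R–Cl.
Total: 3 elementary steps.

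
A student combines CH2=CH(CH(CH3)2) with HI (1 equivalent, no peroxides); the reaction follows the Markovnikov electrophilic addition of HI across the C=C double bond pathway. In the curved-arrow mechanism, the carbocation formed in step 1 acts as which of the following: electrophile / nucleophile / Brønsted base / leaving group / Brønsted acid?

electrophile

Step 3: I⁻ captures the cation: a lone pair on I⁻ fills the empty p orbital, producing the alkyl halide product.
The carbocation formed in step 1 accepts an electron pair into an empty or π* orbital — it is the electrophile.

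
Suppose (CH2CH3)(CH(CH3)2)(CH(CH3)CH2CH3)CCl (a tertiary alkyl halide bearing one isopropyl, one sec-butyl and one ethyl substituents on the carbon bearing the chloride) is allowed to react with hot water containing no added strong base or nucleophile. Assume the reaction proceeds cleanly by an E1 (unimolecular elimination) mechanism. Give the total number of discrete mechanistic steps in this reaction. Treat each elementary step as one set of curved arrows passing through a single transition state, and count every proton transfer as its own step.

2

Step 1: Ionisation: the C–Cl σ-bond cleaves heterolytically; both bonding electrons depart with Cl⁻, leaving a tertiary carbocation at the α-carbon.
(No 1,2-shift: no single shift to an adjacent carbon would give a more stable cation.)
Step 2: Loss of a β-proton to a water molecule of the solvent: the C–H bonding pair collapses toward the cationic carbon to form the C=C π bond, yielding the alkene.
Total: 2 elementary steps.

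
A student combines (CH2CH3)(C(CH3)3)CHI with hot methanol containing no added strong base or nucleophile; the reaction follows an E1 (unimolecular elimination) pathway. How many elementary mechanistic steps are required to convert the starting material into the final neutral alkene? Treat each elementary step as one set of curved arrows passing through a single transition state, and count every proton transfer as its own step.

3

Step 1: Unassisted departure of I⁻ (taking the C–I bonding pair) generates a secondary carbocation.
Step 2: A methyl group with its bonding pair migrates from the adjacent tert-butyl carbon to the cationic centre — a 1,2-methyl shift — upgrading the secondary cation to a tertiary one.
Step 3: A weak base (a methanol molecule from the solvent) removes a proton from a carbon adjacent to the cationic centre; the electrons of that C–H bond become the new π(C=C) bond, giving the alkene.
Total: 3 elementary steps.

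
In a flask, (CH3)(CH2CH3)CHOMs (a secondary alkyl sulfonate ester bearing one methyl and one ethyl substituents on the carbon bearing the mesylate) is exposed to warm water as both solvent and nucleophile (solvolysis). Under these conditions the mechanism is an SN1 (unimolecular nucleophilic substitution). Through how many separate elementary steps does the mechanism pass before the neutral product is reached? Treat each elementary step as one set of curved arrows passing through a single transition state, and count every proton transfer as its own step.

3

Step 1: The C–O bond breaks with both electrons going to the mesylate; MsO⁻ leaves and a secondary carbocation remains.
(No 1,2-shift: no single shift to an adjacent carbon would give a more stable cation.)
Step 2: H2O donates an oxygen lone pair into the empty p orbital of the cation, giving a protonated alcohol (an oxonium ion).
Step 3: A second solvent molecule removes the proton on oxygen, giving the neutral alcohol product.
Total: 3 elementary steps.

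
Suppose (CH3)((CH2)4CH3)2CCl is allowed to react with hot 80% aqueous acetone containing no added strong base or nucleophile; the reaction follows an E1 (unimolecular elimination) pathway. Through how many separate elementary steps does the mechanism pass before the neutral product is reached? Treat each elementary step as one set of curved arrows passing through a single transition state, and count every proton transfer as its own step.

Step 1: Ionisation: the C–Cl σ-bond cleaves heterolytically; both bonding electrons depart with Cl⁻, leaving a tertiary carbocation at the α-carbon.
(No 1,2-shift: no single shift to an adjacent carbon would give a more stable cation.)
Step 2: A water molecule (solvent) deprotonates a β-carbon; as the C–H bond breaks, those electrons form the new alkene π bond.
Total: 2 elementary steps.

2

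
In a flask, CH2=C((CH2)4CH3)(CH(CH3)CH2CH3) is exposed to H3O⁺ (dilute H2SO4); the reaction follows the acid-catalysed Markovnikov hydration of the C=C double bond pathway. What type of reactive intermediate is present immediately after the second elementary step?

Step 1: The π electrons of the C=C bond attack a proton of H3O⁺; Markovnikov addition places the new C–H on the less-substituted alkene carbon, so the positive charge ends up on the more-substituted carbon — a tertiary carbocation. H2O is released.
Step 2: A lone pair on the oxygen of H2O attacks the carbocation, forming a C–O bond and an oxonium ion (a protonated alcohol).
After step 2 the species present is an oxonium ion.

oxonium ion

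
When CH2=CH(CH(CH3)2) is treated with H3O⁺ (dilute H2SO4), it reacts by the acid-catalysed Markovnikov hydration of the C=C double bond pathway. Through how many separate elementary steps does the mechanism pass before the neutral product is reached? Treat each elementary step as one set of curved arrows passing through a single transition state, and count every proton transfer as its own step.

Step 1: The π electrons of the C=C bond attack a proton of H3O⁺; Markovnikov addition places the new C–H on the less-substituted alkene carbon, so the positive charge ends up on the more-substituted carbon — a secondary carbocation. H2O is released.
Step 2: A hydride (H with its bonding pair) migrates from the adjacent isopropyl carbon to the cationic centre — a 1,2-hydride shift — upgrading the secondary cation to a tertiary one.
Step 3: Nucleophilic capture of the cation by H2O produces the protonated alcohol (an oxonium ion).
Step 4: H2O removes a proton from the oxonium oxygen, regenerating H3O⁺ and giving the neutral alcohol.
Total: 4 elementary steps.

4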